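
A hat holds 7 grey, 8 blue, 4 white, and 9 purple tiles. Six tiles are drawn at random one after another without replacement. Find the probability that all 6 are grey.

Unordered draws without replacement: count favorable combinations over C(28,6).
Favorable = C(7,6) · C(8,0) · C(4,0) · C(9,0) = 7; total = C(28,6) = 376740.
P = 7/376740 = 1/53820 ≈ 0.0000.

1/53820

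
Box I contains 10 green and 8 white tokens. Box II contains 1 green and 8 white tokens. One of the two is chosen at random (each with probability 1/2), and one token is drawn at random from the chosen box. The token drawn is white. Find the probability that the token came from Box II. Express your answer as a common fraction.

2/3

P(white | Box I) = 4/9; P(white | Box II) = 8/9.
P(white) = 1/2·4/9 + 1/2·8/9 = 2/3.
By Bayes' rule, P(Box II | white) = 4/9 / 2/3 = 2/3 ≈ 0.6667.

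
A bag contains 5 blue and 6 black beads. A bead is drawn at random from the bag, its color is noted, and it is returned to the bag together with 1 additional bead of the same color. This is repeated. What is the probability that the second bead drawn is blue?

Condition on the first draw. If first is blue (prob 5/11), second-blue has prob (6)/(12); if not (prob 6/11), it has prob 5/(12).
P = (5/11)·(6/12) + (6/11)·(5/12) = 5/11 ≈ 0.4545.

5/11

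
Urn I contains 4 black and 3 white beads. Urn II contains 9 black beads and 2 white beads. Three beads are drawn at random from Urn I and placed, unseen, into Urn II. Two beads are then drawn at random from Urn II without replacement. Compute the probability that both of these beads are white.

Condition on how many of the transferred beads are white (from Urn I: 3 white of 7; then Urn II has 14 total).
  0 white: C(3,0)C(4,3)/C(7,3) = 4/35; then P = C(2,2)/C(14,2) = 1/91
  1 white: C(3,1)C(4,2)/C(7,3) = 18/35; then P = C(3,2)/C(14,2) = 3/91
  2 white: C(3,2)C(4,1)/C(7,3) = 12/35; then P = C(4,2)/C(14,2) = 6/91
  3 white: C(3,3)C(4,0)/C(7,3) = 1/35; then P = C(5,2)/C(14,2) = 10/91
P(both white) = 4/91 ≈ 0.0440.

4/91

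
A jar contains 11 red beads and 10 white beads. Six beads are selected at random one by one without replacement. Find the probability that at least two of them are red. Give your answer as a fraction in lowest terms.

1221/1292

Sum the hypergeometric tail for j = 2,…,6 red beads.
Favorable = C(11,2)·C(10,4) + C(11,3)·C(10,3) + C(11,4)·C(10,2) + C(11,5)·C(10,1) + C(11,6)·C(10,0) = 51282; total = C(21,6) = 54264.
P = 51282/54264 = 1221/1292 ≈ 0.9450.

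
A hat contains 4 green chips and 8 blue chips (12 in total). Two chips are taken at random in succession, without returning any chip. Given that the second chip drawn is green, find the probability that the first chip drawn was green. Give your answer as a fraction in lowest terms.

3/11

P(first=green and the second chip drawn is green) = (4/12)·(3/11) = 1/11.
P(the second chip drawn is green) = Σ over first color = 1/11 + 8/33 = 1/3.
By Bayes, P(first=green | the second chip drawn is green) = 1/11 / 1/3 = 3/11 ≈ 0.2727.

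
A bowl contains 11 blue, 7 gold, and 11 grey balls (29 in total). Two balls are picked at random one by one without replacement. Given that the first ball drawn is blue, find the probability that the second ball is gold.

After removing 1 blue, the bowl has 7 gold out of 28 remaining.
P(second is gold | given) = 7/28 = 1/4 ≈ 0.2500.

1/4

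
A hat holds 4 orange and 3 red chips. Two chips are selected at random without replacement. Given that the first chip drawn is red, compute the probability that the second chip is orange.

2/3

After removing 1 red, the hat has 4 orange out of 6 remaining.
P(second is orange | given) = 4/6 = 2/3 ≈ 0.6667.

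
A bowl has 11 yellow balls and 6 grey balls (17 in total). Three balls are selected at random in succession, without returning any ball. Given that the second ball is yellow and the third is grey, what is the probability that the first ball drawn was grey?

P(first=grey and the second ball is yellow and the third is grey) = (6/17)·(11/16)·(5/15) = 11/136.
P(E) = Σ over first color = 11/68 + 11/136 = 33/136.
By Bayes, P(first=grey | E) = 11/136 / 33/136 = 1/3 ≈ 0.3333.

1/3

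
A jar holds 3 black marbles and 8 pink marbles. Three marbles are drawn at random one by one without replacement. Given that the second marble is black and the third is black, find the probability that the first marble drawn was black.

1/9

P(first=black and the second marble is black and the third is black) = (3/11)·(2/10)·(1/9) = 1/165.
P(E) = Σ over first color = 1/165 + 8/165 = 3/55.
By Bayes, P(first=black | E) = 1/165 / 3/55 = 1/9 ≈ 0.1111.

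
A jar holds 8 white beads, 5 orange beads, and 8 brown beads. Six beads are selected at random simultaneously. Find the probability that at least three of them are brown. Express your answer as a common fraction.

397/969

Sum the hypergeometric tail for j = 3,…,6 brown beads.
Favorable = C(8,3)·C(13,3) + C(8,4)·C(13,2) + C(8,5)·C(13,1) + C(8,6)·C(13,0) = 22232; total = C(21,6) = 54264.
P = 22232/54264 = 397/969 ≈ 0.4097.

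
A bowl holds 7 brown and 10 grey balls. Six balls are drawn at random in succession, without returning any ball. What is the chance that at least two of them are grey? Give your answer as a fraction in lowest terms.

1737/1768

Sum the hypergeometric tail for j = 2,…,6 grey balls.
Favorable = C(10,2)·C(7,4) + C(10,3)·C(7,3) + C(10,4)·C(7,2) + C(10,5)·C(7,1) + C(10,6)·C(7,0) = 12159; total = C(17,6) = 12376.
P = 12159/12376 = 1737/1768 ≈ 0.9825.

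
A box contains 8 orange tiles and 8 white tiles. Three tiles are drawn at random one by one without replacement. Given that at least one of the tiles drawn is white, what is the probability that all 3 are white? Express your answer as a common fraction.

P(all 3 white) = C(8,3)/C(16,3) = 1/10; P(at least one white) = 1 − C(8,3)/C(16,3) = 9/10.
Since 'all 3 white' ⊆ 'at least one white', P(all 3 | at least one) = 1/10 / 9/10 = 1/9 ≈ 0.1111.

1/9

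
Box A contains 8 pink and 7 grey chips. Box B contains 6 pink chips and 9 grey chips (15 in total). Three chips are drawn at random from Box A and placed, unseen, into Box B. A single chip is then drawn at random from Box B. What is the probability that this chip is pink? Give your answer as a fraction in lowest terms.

Condition on how many of the transferred chips are pink (from Box A: 8 pink of 15; then Box B has 18 total).
  0 pink: C(8,0)C(7,3)/C(15,3) = 1/13; then P = 6/18
  1 pink: C(8,1)C(7,2)/C(15,3) = 24/65; then P = 7/18
  2 pink: C(8,2)C(7,1)/C(15,3) = 28/65; then P = 8/18
  3 pink: C(8,3)C(7,0)/C(15,3) = 8/65; then P = 9/18
P(pink from Box B) = 19/45 ≈ 0.4222.

19/45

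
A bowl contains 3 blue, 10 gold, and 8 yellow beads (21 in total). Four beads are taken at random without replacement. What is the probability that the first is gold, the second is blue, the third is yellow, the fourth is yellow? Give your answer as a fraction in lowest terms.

Multiply the conditional probability of each draw in order, without replacement, so each draw removes one from its color and from the total.
P = (10/21) · (3/20) · (8/19) · (7/18) = 2/171 ≈ 0.0117.

2/171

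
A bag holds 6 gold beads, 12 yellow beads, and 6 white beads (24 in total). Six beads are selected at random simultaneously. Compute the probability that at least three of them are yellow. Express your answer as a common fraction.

4159/6118

Sum the hypergeometric tail for j = 3,…,6 yellow beads.
Favorable = C(12,3)·C(12,3) + C(12,4)·C(12,2) + C(12,5)·C(12,1) + C(12,6)·C(12,0) = 91498; total = C(24,6) = 134596.
P = 91498/134596 = 4159/6118 ≈ 0.6798.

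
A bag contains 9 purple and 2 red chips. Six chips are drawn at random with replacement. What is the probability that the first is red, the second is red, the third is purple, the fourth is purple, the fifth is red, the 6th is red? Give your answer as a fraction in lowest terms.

1296/1771561

Multiply the conditional probability of each draw in order, with replacement (the composition resets each draw).
P = (2/11) · (2/11) · (9/11) · (9/11) · (2/11) · (2/11) = 1296/1771561 ≈ 0.0007.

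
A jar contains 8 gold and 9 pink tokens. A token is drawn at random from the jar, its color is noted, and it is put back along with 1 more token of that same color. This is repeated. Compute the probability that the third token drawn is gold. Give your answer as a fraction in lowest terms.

Sum over the four possibilities for the first two draws (gold/not-gold each), tracking how the gold count and total change by +1 per draw.
P(third is gold) = 8/17 ≈ 0.4706. (In a Pólya urn every draw has the same marginal probability 8/17.)

8/17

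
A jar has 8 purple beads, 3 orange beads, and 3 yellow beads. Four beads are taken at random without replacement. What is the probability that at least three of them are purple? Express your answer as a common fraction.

58/143

Sum the hypergeometric tail for j = 3,…,4 purple beads.
Favorable = C(8,3)·C(6,1) + C(8,4)·C(6,0) = 406; total = C(14,4) = 1001.
P = 406/1001 = 58/143 ≈ 0.4056.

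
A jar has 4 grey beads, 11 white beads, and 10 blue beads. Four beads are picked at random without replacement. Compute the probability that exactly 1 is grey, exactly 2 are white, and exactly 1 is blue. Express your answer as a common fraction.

Unordered draws without replacement: count favorable combinations over C(25,4).
Favorable = C(4,1) · C(11,2) · C(10,1) = 2200; total = C(25,4) = 12650.
P = 2200/12650 = 4/23 ≈ 0.1739.

4/23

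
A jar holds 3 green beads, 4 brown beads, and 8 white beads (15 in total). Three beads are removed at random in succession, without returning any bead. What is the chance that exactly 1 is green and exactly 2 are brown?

Unordered draws without replacement: count favorable combinations over C(15,3).
Favorable = C(3,1) · C(4,2) · C(8,0) = 18; total = C(15,3) = 455.
P = 18/455 = 18/455 ≈ 0.0396.

18/455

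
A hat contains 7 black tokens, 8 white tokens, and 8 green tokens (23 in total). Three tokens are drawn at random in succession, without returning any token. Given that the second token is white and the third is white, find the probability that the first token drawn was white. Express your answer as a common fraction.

2/7

P(first=white and the second token is white and the third is white) = (8/23)·(7/22)·(6/21) = 8/253.
P(E) = Σ over first color = 28/759 + 8/253 + 32/759 = 28/253.
By Bayes, P(first=white | E) = 8/253 / 28/253 = 2/7 ≈ 0.2857.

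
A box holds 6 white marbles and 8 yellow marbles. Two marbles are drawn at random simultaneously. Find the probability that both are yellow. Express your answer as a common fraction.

Unordered draws without replacement: count favorable combinations over C(14,2).
Favorable = C(6,0) · C(8,2) = 28; total = C(14,2) = 91.
P = 28/91 = 4/13 ≈ 0.3077.

4/13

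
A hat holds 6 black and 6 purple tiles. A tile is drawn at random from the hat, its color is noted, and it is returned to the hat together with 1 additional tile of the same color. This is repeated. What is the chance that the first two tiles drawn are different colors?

Either black then purple, or purple then black; after the first draw the total is 13.
P = (6/12)·(6/13) + (6/12)·(6/13) = 6/13 ≈ 0.4615.

6/13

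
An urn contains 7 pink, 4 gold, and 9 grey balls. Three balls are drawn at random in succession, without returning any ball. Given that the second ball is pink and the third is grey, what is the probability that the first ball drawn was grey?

4/9

P(first=grey and the second ball is pink and the third is grey) = (9/20)·(7/19)·(8/18) = 7/95.
P(E) = Σ over first color = 21/380 + 7/190 + 7/95 = 63/380.
By Bayes, P(first=grey | E) = 7/95 / 63/380 = 4/9 ≈ 0.4444.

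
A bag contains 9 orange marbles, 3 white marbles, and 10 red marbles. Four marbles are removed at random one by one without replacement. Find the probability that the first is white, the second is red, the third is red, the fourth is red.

Multiply the conditional probability of each draw in order, without replacement, so each draw removes one from its color and from the total.
P = (3/22) · (10/21) · (9/20) · (8/19) = 18/1463 ≈ 0.0123.

18/1463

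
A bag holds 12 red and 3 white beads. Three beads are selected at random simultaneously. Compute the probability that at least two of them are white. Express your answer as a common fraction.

Sum the hypergeometric tail for j = 2,…,3 white beads.
Favorable = C(3,2)·C(12,1) + C(3,3)·C(12,0) = 37; total = C(15,3) = 455.
P = 37/455 = 37/455 ≈ 0.0813.

37/455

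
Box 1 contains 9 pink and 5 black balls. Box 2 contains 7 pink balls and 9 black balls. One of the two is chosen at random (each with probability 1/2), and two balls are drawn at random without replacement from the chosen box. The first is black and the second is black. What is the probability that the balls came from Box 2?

273/373

P(E | Box 1) = 10/91; P(E | Box 2) = 3/10.
P(E) = 1/2·10/91 + 1/2·3/10 = 373/1820.
By Bayes' rule, P(Box 2 | E) = 3/20 / 373/1820 = 273/373 ≈ 0.7319.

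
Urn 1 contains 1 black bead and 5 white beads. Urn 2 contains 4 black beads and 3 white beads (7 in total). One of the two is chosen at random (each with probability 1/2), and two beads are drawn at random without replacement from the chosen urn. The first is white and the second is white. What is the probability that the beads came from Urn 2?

3/17

P(E | Urn 1) = 2/3; P(E | Urn 2) = 1/7.
P(E) = 1/2·2/3 + 1/2·1/7 = 17/42.
By Bayes' rule, P(Urn 2 | E) = 1/14 / 17/42 = 3/17 ≈ 0.1765.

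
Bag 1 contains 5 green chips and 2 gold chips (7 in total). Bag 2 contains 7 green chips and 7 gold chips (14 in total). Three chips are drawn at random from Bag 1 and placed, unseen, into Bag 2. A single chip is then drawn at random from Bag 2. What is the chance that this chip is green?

Condition on how many of the transferred chips are green (from Bag 1: 5 green of 7; then Bag 2 has 17 total).
  1 green: C(5,1)C(2,2)/C(7,3) = 1/7; then P = 8/17
  2 green: C(5,2)C(2,1)/C(7,3) = 4/7; then P = 9/17
  3 green: C(5,3)C(2,0)/C(7,3) = 2/7; then P = 10/17
P(green from Bag 2) = 64/119 ≈ 0.5378.

64/119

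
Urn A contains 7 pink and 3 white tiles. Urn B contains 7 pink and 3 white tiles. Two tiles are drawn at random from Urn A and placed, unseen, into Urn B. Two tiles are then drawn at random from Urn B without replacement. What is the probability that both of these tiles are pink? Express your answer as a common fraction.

469/990

Condition on how many of the transferred tiles are pink (from Urn A: 7 pink of 10; then Urn B has 12 total).
  0 pink: C(7,0)C(3,2)/C(10,2) = 1/15; then P = C(7,2)/C(12,2) = 7/22
  1 pink: C(7,1)C(3,1)/C(10,2) = 7/15; then P = C(8,2)/C(12,2) = 14/33
  2 pink: C(7,2)C(3,0)/C(10,2) = 7/15; then P = C(9,2)/C(12,2) = 6/11
P(both pink) = 469/990 ≈ 0.4737.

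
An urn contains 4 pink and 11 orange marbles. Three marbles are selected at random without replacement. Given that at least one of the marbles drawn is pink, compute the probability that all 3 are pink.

P(all 3 pink) = C(4,3)/C(15,3) = 4/455; P(at least one pink) = 1 − C(11,3)/C(15,3) = 58/91.
Since 'all 3 pink' ⊆ 'at least one pink', P(all 3 | at least one) = 4/455 / 58/91 = 2/145 ≈ 0.0138.

2/145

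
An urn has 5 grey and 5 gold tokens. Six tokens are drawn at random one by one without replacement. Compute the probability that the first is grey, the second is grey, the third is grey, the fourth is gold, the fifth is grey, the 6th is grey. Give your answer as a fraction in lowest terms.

Multiply the conditional probability of each draw in order, without replacement, so each draw removes one from its color and from the total.
P = (5/10) · (4/9) · (3/8) · (5/7) · (2/6) · (1/5) = 1/252 ≈ 0.0040.

1/252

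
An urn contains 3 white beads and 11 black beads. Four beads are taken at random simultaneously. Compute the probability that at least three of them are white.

1/91

Sum the hypergeometric tail for j = 3,…,3 white beads.
Favorable = C(3,3)·C(11,1) = 11; total = C(14,4) = 1001.
P = 11/1001 = 1/91 ≈ 0.0110.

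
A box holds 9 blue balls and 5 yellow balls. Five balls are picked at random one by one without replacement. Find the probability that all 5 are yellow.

1/2002

Unordered draws without replacement: count favorable combinations over C(14,5).
Favorable = C(9,0) · C(5,5) = 1; total = C(14,5) = 2002.
P = 1/2002 = 1/2002 ≈ 0.0005.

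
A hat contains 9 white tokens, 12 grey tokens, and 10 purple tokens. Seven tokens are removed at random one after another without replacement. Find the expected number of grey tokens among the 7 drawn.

By linearity of expectation, E[X] = Σ P(draw i is grey); by symmetry each draw (even without replacement) has P(grey) = 12/31.
E[X] = 7 · 12/31 = 84/31 ≈ 2.7097.

84/31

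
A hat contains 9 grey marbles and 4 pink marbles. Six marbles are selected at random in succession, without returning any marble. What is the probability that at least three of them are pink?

31/143

Sum the hypergeometric tail for j = 3,…,4 pink marbles.
Favorable = C(4,3)·C(9,3) + C(4,4)·C(9,2) = 372; total = C(13,6) = 1716.
P = 372/1716 = 31/143 ≈ 0.2168.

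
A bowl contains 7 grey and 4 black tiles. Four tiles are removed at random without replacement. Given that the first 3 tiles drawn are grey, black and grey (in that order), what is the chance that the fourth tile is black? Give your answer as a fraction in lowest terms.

After removing 2 grey, 1 black, the bowl has 3 black out of 8 remaining.
P(fourth is black | given) = 3/8 ≈ 0.3750.

3/8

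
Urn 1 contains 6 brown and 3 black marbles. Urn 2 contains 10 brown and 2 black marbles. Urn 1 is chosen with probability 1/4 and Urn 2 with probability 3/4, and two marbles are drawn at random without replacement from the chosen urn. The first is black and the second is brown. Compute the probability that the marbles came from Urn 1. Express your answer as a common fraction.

P(E | Urn 1) = 1/4; P(E | Urn 2) = 5/33.
P(E) = 1/4·1/4 + 3/4·5/33 = 31/176.
By Bayes' rule, P(Urn 1 | E) = 1/16 / 31/176 = 11/31 ≈ 0.3548.

11/31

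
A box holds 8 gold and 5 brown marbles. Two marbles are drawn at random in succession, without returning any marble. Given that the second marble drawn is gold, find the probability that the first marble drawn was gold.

7/12

P(first=gold and the second marble drawn is gold) = (8/13)·(7/12) = 14/39.
P(the second marble drawn is gold) = Σ over first color = 14/39 + 10/39 = 8/13.
By Bayes, P(first=gold | the second marble drawn is gold) = 14/39 / 8/13 = 7/12 ≈ 0.5833.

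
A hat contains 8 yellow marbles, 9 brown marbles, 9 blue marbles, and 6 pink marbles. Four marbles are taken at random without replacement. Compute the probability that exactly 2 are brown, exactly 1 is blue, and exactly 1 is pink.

Unordered draws without replacement: count favorable combinations over C(32,4).
Favorable = C(8,0) · C(9,2) · C(9,1) · C(6,1) = 1944; total = C(32,4) = 35960.
P = 1944/35960 = 243/4495 ≈ 0.0541.

243/4495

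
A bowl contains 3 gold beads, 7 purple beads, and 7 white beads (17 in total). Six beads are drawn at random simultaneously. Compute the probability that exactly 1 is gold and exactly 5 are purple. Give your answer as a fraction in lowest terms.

9/1768

Unordered draws without replacement: count favorable combinations over C(17,6).
Favorable = C(3,1) · C(7,5) · C(7,0) = 63; total = C(17,6) = 12376.
P = 63/12376 = 9/1768 ≈ 0.0051.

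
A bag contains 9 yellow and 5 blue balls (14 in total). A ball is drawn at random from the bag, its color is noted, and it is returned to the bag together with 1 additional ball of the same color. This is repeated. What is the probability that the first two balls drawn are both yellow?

3/7

After a yellow draw the bag holds 10 yellow out of 15.
P = (9/14)·(10/15) = 3/7 ≈ 0.4286.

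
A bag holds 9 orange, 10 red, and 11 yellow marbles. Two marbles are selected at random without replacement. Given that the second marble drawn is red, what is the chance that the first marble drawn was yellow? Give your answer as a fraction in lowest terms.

P(first=yellow and the second marble drawn is red) = (11/30)·(10/29) = 11/87.
P(the second marble drawn is red) = Σ over first color = 3/29 + 3/29 + 11/87 = 1/3.
By Bayes, P(first=yellow | the second marble drawn is red) = 11/87 / 1/3 = 11/29 ≈ 0.3793.

11/29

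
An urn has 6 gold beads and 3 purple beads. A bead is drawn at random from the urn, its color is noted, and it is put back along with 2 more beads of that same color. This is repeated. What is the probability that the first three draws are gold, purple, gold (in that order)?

Track the composition after each reinforcement of +2.
P = (6/9) · (3/11) · (8/13) = 16/143 ≈ 0.1119.

16/143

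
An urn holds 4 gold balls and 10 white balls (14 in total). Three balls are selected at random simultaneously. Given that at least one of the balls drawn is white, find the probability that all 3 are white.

1/3

P(all 3 white) = C(10,3)/C(14,3) = 30/91; P(at least one white) = 1 − C(4,3)/C(14,3) = 90/91.
Since 'all 3 white' ⊆ 'at least one white', P(all 3 | at least one) = 30/91 / 90/91 = 1/3 ≈ 0.3333.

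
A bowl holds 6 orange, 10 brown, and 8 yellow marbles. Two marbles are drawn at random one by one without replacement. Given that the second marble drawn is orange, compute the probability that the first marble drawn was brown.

P(first=brown and the second marble drawn is orange) = (10/24)·(6/23) = 5/46.
P(the second marble drawn is orange) = Σ over first color = 5/92 + 5/46 + 2/23 = 1/4.
By Bayes, P(first=brown | the second marble drawn is orange) = 5/46 / 1/4 = 10/23 ≈ 0.4348.

10/23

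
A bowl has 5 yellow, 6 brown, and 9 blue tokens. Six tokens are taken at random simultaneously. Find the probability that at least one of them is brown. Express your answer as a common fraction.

Use the complement: P(at least one brown) = 1 − P(no brown).
P(none) = C(14,6)/C(20,6) = 3003/38760.
So P = 1 − 3003/38760 = 11919/12920 ≈ 0.9225.

11919/12920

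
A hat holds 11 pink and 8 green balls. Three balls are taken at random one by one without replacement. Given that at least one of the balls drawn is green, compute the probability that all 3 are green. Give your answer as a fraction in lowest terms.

14/201

P(all 3 green) = C(8,3)/C(19,3) = 56/969; P(at least one green) = 1 − C(11,3)/C(19,3) = 268/323.
Since 'all 3 green' ⊆ 'at least one green', P(all 3 | at least one) = 56/969 / 268/323 = 14/201 ≈ 0.0697.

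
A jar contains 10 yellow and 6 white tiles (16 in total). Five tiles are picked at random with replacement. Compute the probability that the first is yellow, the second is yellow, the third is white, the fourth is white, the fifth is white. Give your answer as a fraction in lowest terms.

675/32768

Multiply the conditional probability of each draw in order, with replacement (the composition resets each draw).
P = (10/16) · (10/16) · (6/16) · (6/16) · (6/16) = 675/32768 ≈ 0.0206.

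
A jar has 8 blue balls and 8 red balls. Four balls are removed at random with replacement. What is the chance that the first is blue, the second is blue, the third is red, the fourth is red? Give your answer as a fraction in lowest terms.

Multiply the conditional probability of each draw in order, with replacement (the composition resets each draw).
P = (8/16) · (8/16) · (8/16) · (8/16) = 1/16 ≈ 0.0625.

1/16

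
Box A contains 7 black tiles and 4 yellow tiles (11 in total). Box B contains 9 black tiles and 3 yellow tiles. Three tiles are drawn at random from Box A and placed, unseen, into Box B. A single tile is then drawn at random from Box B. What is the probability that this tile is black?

8/11

Condition on how many of the transferred tiles are black (from Box A: 7 black of 11; then Box B has 15 total).
  0 black: C(7,0)C(4,3)/C(11,3) = 4/165; then P = 9/15
  1 black: C(7,1)C(4,2)/C(11,3) = 14/55; then P = 10/15
  2 black: C(7,2)C(4,1)/C(11,3) = 28/55; then P = 11/15
  3 black: C(7,3)C(4,0)/C(11,3) = 7/33; then P = 12/15
P(black from Box B) = 8/11 ≈ 0.7273.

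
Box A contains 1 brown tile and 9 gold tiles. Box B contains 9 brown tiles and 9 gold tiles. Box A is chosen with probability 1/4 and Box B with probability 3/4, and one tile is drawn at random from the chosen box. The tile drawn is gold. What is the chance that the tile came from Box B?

P(gold | Box A) = 9/10; P(gold | Box B) = 1/2.
P(gold) = 1/4·9/10 + 3/4·1/2 = 3/5.
By Bayes' rule, P(Box B | gold) = 3/8 / 3/5 = 5/8 ≈ 0.6250.

5/8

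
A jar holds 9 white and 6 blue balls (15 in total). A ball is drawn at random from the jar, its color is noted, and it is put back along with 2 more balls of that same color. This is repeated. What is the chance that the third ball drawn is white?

3/5

Sum over the four possibilities for the first two draws (white/not-white each), tracking how the white count and total change by +2 per draw.
P(third is white) = 3/5 ≈ 0.6000. (In a Pólya urn every draw has the same marginal probability 9/15.)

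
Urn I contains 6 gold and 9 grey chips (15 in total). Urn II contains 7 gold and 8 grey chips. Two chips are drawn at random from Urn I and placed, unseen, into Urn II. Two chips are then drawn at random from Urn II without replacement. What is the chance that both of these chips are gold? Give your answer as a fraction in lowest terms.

117/595

Condition on how many of the transferred chips are gold (from Urn I: 6 gold of 15; then Urn II has 17 total).
  0 gold: C(6,0)C(9,2)/C(15,2) = 12/35; then P = C(7,2)/C(17,2) = 21/136
  1 gold: C(6,1)C(9,1)/C(15,2) = 18/35; then P = C(8,2)/C(17,2) = 7/34
  2 gold: C(6,2)C(9,0)/C(15,2) = 1/7; then P = C(9,2)/C(17,2) = 9/34
P(both gold) = 117/595 ≈ 0.1966.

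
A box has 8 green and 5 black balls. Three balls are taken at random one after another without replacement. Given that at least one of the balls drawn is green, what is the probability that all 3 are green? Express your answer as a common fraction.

P(all 3 green) = C(8,3)/C(13,3) = 28/143; P(at least one green) = 1 − C(5,3)/C(13,3) = 138/143.
Since 'all 3 green' ⊆ 'at least one green', P(all 3 | at least one) = 28/143 / 138/143 = 14/69 ≈ 0.2029.

14/69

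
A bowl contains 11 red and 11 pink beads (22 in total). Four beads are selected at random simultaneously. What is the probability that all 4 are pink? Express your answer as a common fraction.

6/133

Unordered draws without replacement: count favorable combinations over C(22,4).
Favorable = C(11,0) · C(11,4) = 330; total = C(22,4) = 7315.
P = 330/7315 = 6/133 ≈ 0.0451.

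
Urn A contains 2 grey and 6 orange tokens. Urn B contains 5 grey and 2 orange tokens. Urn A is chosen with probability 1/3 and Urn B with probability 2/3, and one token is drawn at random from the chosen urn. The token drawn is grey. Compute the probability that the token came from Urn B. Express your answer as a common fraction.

P(grey | Urn A) = 1/4; P(grey | Urn B) = 5/7.
P(grey) = 1/3·1/4 + 2/3·5/7 = 47/84.
By Bayes' rule, P(Urn B | grey) = 10/21 / 47/84 = 40/47 ≈ 0.8511.

40/47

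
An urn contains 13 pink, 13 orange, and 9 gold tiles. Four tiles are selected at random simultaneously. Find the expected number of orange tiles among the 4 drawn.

By linearity of expectation, E[X] = Σ P(draw i is orange); by symmetry each draw (even without replacement) has P(orange) = 13/35.
E[X] = 4 · 13/35 = 52/35 ≈ 1.4857.

52/35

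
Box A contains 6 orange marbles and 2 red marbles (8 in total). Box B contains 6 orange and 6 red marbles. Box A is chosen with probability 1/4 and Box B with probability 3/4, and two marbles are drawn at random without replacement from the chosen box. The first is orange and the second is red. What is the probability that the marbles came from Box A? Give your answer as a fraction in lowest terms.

11/53

P(E | Box A) = 3/14; P(E | Box B) = 3/11.
P(E) = 1/4·3/14 + 3/4·3/11 = 159/616.
By Bayes' rule, P(Box A | E) = 3/56 / 159/616 = 11/53 ≈ 0.2075.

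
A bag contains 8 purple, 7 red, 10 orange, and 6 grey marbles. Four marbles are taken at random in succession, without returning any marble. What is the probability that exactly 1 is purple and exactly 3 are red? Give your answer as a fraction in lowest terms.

Unordered draws without replacement: count favorable combinations over C(31,4).
Favorable = C(8,1) · C(7,3) · C(10,0) · C(6,0) = 280; total = C(31,4) = 31465.
P = 280/31465 = 8/899 ≈ 0.0089.

8/899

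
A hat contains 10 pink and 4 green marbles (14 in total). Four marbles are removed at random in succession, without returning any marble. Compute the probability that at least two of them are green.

311/1001

Sum the hypergeometric tail for j = 2,…,4 green marbles.
Favorable = C(4,2)·C(10,2) + C(4,3)·C(10,1) + C(4,4)·C(10,0) = 311; total = C(14,4) = 1001.
P = 311/1001 = 311/1001 ≈ 0.3107.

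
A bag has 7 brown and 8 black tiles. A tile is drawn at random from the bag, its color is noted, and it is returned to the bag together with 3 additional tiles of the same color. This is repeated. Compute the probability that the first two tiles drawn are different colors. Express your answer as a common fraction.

Either brown then black, or black then brown; after the first draw the total is 18.
P = (7/15)·(8/18) + (8/15)·(7/18) = 56/135 ≈ 0.4148.

56/135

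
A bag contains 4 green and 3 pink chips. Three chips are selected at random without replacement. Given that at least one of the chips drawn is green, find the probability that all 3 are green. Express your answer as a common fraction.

P(all 3 green) = C(4,3)/C(7,3) = 4/35; P(at least one green) = 1 − C(3,3)/C(7,3) = 34/35.
Since 'all 3 green' ⊆ 'at least one green', P(all 3 | at least one) = 4/35 / 34/35 = 2/17 ≈ 0.1176.

2/17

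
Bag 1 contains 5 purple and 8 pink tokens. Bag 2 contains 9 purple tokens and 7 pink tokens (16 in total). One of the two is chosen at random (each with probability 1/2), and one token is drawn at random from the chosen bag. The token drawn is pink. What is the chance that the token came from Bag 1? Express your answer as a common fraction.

P(pink | Bag 1) = 8/13; P(pink | Bag 2) = 7/16.
P(pink) = 1/2·8/13 + 1/2·7/16 = 219/416.
By Bayes' rule, P(Bag 1 | pink) = 4/13 / 219/416 = 128/219 ≈ 0.5845.

128/219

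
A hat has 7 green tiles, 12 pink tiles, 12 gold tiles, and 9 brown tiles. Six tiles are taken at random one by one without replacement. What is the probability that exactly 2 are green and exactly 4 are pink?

99/36556

Unordered draws without replacement: count favorable combinations over C(40,6).
Favorable = C(7,2) · C(12,4) · C(12,0) · C(9,0) = 10395; total = C(40,6) = 3838380.
P = 10395/3838380 = 99/36556 ≈ 0.0027.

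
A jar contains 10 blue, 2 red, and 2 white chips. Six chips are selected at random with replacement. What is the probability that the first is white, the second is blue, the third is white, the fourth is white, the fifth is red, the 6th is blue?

25/117649

Multiply the conditional probability of each draw in order, with replacement (the composition resets each draw).
P = (2/14) · (10/14) · (2/14) · (2/14) · (2/14) · (10/14) = 25/117649 ≈ 0.0002.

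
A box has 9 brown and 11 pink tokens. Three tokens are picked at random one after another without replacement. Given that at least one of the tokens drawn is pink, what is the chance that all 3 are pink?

P(all 3 pink) = C(11,3)/C(20,3) = 11/76; P(at least one pink) = 1 − C(9,3)/C(20,3) = 88/95.
Since 'all 3 pink' ⊆ 'at least one pink', P(all 3 | at least one) = 11/76 / 88/95 = 5/32 ≈ 0.1562.

5/32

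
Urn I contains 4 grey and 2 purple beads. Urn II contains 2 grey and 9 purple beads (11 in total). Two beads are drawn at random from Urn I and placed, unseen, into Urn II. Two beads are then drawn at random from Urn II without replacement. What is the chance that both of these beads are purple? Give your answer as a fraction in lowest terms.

Condition on how many of the transferred beads are purple (from Urn I: 2 purple of 6; then Urn II has 13 total).
  0 purple: C(2,0)C(4,2)/C(6,2) = 2/5; then P = C(9,2)/C(13,2) = 6/13
  1 purple: C(2,1)C(4,1)/C(6,2) = 8/15; then P = C(10,2)/C(13,2) = 15/26
  2 purple: C(2,2)C(4,0)/C(6,2) = 1/15; then P = C(11,2)/C(13,2) = 55/78
P(both purple) = 631/1170 ≈ 0.5393.

631/1170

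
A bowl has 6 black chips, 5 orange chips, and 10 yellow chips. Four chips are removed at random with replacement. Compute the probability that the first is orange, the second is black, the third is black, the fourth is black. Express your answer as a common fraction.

40/7203

Multiply the conditional probability of each draw in order, with replacement (the composition resets each draw).
P = (5/21) · (6/21) · (6/21) · (6/21) = 40/7203 ≈ 0.0056.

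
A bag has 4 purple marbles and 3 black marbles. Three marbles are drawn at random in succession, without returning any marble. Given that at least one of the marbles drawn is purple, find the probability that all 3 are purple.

P(all 3 purple) = C(4,3)/C(7,3) = 4/35; P(at least one purple) = 1 − C(3,3)/C(7,3) = 34/35.
Since 'all 3 purple' ⊆ 'at least one purple', P(all 3 | at least one) = 4/35 / 34/35 = 2/17 ≈ 0.1176.

2/17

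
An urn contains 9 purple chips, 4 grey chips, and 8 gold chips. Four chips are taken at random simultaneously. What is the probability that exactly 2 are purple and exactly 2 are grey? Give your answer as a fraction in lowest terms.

24/665

Unordered draws without replacement: count favorable combinations over C(21,4).
Favorable = C(9,2) · C(4,2) · C(8,0) = 216; total = C(21,4) = 5985.
P = 216/5985 = 24/665 ≈ 0.0361.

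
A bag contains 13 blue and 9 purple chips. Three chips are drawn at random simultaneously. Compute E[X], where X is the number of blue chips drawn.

By linearity of expectation, E[X] = Σ P(draw i is blue); by symmetry each draw (even without replacement) has P(blue) = 13/22.
E[X] = 3 · 13/22 = 39/22 ≈ 1.7727.

39/22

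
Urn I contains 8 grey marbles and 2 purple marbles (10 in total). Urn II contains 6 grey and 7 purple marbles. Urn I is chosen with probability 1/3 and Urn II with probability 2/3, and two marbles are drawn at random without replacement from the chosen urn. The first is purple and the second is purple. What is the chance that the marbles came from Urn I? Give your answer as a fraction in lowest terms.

P(E | Urn I) = 1/45; P(E | Urn II) = 7/26.
P(E) = 1/3·1/45 + 2/3·7/26 = 328/1755.
By Bayes' rule, P(Urn I | E) = 1/135 / 328/1755 = 13/328 ≈ 0.0396.

13/328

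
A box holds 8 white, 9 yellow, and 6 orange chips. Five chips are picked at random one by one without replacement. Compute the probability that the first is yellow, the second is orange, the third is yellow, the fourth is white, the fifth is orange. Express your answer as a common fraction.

144/33649

Multiply the conditional probability of each draw in order, without replacement, so each draw removes one from its color and from the total.
P = (9/23) · (6/22) · (8/21) · (8/20) · (5/19) = 144/33649 ≈ 0.0043.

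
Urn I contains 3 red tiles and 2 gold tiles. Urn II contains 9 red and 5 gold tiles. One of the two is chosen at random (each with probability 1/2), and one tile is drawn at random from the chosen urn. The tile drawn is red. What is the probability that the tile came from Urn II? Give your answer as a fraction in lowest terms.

P(red | Urn I) = 3/5; P(red | Urn II) = 9/14.
P(red) = 1/2·3/5 + 1/2·9/14 = 87/140.
By Bayes' rule, P(Urn II | red) = 9/28 / 87/140 = 15/29 ≈ 0.5172.

15/29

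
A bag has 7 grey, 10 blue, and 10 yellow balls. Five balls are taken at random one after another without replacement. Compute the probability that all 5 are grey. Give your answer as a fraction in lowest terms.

7/26910

Unordered draws without replacement: count favorable combinations over C(27,5).
Favorable = C(7,5) · C(10,0) · C(10,0) = 21; total = C(27,5) = 80730.
P = 21/80730 = 7/26910 ≈ 0.0003.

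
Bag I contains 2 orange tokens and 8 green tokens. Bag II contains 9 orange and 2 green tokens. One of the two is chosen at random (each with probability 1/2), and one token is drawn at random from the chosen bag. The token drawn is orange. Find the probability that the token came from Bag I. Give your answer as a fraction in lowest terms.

11/56

P(orange | Bag I) = 1/5; P(orange | Bag II) = 9/11.
P(orange) = 1/2·1/5 + 1/2·9/11 = 28/55.
By Bayes' rule, P(Bag I | orange) = 1/10 / 28/55 = 11/56 ≈ 0.1964.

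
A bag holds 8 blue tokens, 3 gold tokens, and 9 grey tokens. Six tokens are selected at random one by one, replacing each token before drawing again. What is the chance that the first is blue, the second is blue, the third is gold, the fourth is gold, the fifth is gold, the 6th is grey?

243/1000000

Multiply the conditional probability of each draw in order, with replacement (the composition resets each draw).
P = (8/20) · (8/20) · (3/20) · (3/20) · (3/20) · (9/20) = 243/1000000 ≈ 0.0002.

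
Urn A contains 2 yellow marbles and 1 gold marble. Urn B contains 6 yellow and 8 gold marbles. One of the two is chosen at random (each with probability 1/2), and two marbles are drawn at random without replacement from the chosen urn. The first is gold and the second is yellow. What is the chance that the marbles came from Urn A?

91/163

P(E | Urn A) = 1/3; P(E | Urn B) = 24/91.
P(E) = 1/2·1/3 + 1/2·24/91 = 163/546.
By Bayes' rule, P(Urn A | E) = 1/6 / 163/546 = 91/163 ≈ 0.5583.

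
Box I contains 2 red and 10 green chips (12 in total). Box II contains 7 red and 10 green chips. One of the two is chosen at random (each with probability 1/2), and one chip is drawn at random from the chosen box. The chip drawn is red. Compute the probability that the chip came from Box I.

P(red | Box I) = 1/6; P(red | Box II) = 7/17.
P(red) = 1/2·1/6 + 1/2·7/17 = 59/204.
By Bayes' rule, P(Box I | red) = 1/12 / 59/204 = 17/59 ≈ 0.2881.

17/59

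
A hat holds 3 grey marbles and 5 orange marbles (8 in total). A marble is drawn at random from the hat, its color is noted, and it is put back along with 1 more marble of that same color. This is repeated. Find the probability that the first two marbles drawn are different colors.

Either grey then orange, or orange then grey; after the first draw the total is 9.
P = (3/8)·(5/9) + (5/8)·(3/9) = 5/12 ≈ 0.4167.

5/12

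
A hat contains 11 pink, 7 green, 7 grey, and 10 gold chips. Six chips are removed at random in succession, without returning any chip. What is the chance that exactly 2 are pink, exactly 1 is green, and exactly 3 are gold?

Unordered draws without replacement: count favorable combinations over C(35,6).
Favorable = C(11,2) · C(7,1) · C(7,0) · C(10,3) = 46200; total = C(35,6) = 1623160.
P = 46200/1623160 = 15/527 ≈ 0.0285.

15/527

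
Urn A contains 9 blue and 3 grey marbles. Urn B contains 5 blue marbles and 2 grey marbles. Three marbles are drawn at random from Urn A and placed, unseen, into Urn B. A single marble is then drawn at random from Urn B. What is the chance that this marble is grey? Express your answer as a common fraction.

Condition on how many of the transferred marbles are grey (from Urn A: 3 grey of 12; then Urn B has 10 total).
  0 grey: C(3,0)C(9,3)/C(12,3) = 21/55; then P = 2/10
  1 grey: C(3,1)C(9,2)/C(12,3) = 27/55; then P = 3/10
  2 grey: C(3,2)C(9,1)/C(12,3) = 27/220; then P = 4/10
  3 grey: C(3,3)C(9,0)/C(12,3) = 1/220; then P = 5/10
P(grey from Urn B) = 11/40 ≈ 0.2750.

11/40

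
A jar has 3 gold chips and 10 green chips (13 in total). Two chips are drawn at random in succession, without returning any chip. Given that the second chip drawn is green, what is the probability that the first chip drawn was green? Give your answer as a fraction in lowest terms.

3/4

P(first=green and the second chip drawn is green) = (10/13)·(9/12) = 15/26.
P(the second chip drawn is green) = Σ over first color = 5/26 + 15/26 = 10/13.
By Bayes, P(first=green | the second chip drawn is green) = 15/26 / 10/13 = 3/4 ≈ 0.7500.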